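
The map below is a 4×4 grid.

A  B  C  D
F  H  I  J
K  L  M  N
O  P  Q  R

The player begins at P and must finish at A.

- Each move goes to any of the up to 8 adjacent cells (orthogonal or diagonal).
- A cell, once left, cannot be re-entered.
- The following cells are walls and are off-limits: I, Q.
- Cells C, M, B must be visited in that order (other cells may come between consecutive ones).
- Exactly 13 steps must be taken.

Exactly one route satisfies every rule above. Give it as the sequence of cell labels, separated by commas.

The waypoints must appear in the order C, M, B, with no cell reused.
Route from P: left to O, up to K, 2× up-right (reaching C), right to D, 3× down (reaching R), up-left to M, left to L, up-left to F, up-right to B, left to A — 13 moves in all.
Check: order respected (C at step 4, M at step 9, B at step 12); 13 moves as required.

P, O, K, H, C, D, J, N, R, M, L, F, B, A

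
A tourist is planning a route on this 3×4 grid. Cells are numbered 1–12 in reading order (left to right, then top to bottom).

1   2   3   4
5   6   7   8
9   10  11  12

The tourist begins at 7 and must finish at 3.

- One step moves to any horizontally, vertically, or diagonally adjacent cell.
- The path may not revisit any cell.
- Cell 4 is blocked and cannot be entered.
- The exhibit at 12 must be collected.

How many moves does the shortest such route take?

Any route passes through 12 somewhere between 7 and 3. Summing Chebyshev distances along the two legs (7 → 12 → 3) gives a lower bound of 1 + 2 = 3 moves.
A route of 3 moves achieves this: 7 → 12 → 8 → 3.
Since 3 matches the lower bound, it is optimal.

3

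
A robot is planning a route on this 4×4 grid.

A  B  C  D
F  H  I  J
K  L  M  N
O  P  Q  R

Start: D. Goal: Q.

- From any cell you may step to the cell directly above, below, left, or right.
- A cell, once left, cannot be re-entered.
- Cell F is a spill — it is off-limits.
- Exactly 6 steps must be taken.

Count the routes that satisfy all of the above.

Need simple routes of exactly 6 moves from D to Q (Manhattan distance 4, so 1 moves are spent on a detour and 1 undoing it).
Branch systematically from the start, pruning whenever the remaining move budget drops below the Manhattan distance to Q or differs from it in parity. Grouping the completions by first move — via J: 5; via C: 9 — and summing: 5 + 9 = 14.
That gives 14 routes.

14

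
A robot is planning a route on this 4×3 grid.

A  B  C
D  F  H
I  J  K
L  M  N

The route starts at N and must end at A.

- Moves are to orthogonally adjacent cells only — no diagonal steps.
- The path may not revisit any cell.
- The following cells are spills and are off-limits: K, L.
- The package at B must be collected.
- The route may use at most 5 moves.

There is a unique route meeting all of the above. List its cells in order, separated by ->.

The budget equals the shortest possible length, so every move has to be on a shortest route through the required cells.
Route from N: left 1 to M, up 3 to B, left 1 to A — 5 moves in all.
Check: all required cells visited; 5 ≤ 5 moves.

N -> M -> J -> F -> B -> A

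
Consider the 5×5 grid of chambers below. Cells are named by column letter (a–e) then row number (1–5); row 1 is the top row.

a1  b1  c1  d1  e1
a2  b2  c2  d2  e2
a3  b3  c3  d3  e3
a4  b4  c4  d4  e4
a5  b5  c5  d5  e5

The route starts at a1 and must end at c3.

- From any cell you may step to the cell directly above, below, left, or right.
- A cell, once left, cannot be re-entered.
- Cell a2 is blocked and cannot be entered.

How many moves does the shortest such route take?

The Manhattan distance from a1 to c3 is |1−3| + |1−3| = 4, so at least 4 moves are needed.
A route of 4 moves achieves this: a1 → b1 → b2 → b3 → c3.
Since 4 matches the lower bound, it is optimal.

4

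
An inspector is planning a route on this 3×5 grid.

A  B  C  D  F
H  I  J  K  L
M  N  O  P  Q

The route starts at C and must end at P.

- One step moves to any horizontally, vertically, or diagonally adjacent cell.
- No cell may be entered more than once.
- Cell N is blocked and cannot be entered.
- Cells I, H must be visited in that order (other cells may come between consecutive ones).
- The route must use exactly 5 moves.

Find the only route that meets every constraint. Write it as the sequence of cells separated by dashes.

C - I - H - B - J - P

The waypoints must appear in the order I, H, with no cell reused.
Route from C: down-left to I, left to H, up-right to B, 2× down-right (reaching P) — 5 moves in all.
Check: order respected (I at step 1, H at step 2); 5 moves as required.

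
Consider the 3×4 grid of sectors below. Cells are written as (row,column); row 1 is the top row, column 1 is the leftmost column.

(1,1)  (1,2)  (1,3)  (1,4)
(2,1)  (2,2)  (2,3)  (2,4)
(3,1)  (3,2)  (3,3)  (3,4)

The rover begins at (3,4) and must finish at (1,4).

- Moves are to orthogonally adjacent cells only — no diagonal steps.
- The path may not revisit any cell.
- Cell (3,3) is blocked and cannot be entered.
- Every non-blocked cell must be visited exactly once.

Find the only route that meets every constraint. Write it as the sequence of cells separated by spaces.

Need to visit all 11 open cells exactly once, starting at (3,4) and ending at (1,4).
Route from (3,4): up 1 to (2,4), left 2 to (2,2), down 1 to (3,2), left 1 to (3,1), up 2 to (1,1), right 3 to (1,4) — 10 moves in all.
Check: all 11 open cells covered.

(3,4) (2,4) (2,3) (2,2) (3,2) (3,1) (2,1) (1,1) (1,2) (1,3) (1,4)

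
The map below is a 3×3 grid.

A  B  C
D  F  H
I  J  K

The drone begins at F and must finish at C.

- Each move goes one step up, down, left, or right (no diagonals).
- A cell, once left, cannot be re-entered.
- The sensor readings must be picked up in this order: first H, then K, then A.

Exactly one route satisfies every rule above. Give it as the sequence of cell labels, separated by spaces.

F H K J I D A B C

The waypoints must appear in the order H, K, A, with no cell reused.
Route from F: right 1 to H, down 1 to K, left 2 to I, up 2 to A, right 2 to C — 8 moves in all.
Check: order respected (H at step 1, K at step 2, A at step 6).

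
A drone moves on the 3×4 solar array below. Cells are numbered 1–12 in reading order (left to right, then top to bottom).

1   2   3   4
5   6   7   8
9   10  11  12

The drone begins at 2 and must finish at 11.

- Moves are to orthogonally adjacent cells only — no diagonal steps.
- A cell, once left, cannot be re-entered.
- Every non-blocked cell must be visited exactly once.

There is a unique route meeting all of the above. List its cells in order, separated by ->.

Need to visit all 12 open cells exactly once, starting at 2 and ending at 11.
Cell 1 has only two open neighbours (5 and 2), so the path must pass straight through it: one of those is the cell it's entered from and the other is where it exits.
Route from 2: left 1 to 1, down 2 to 9, right 1 to 10, up 1 to 6, right 1 to 7, up 1 to 3, right 1 to 4, down 2 to 12, left 1 to 11 — 11 moves in all.
Check: all 12 open cells covered.

2 -> 1 -> 5 -> 9 -> 10 -> 6 -> 7 -> 3 -> 4 -> 8 -> 12 -> 11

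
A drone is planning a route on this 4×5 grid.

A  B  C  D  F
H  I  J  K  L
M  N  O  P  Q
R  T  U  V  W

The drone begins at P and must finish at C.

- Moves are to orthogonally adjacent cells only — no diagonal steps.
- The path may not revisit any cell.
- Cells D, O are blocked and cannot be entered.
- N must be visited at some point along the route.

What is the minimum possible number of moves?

7

Any route passes through N somewhere between P and C. Summing Manhattan distances along the two legs (P → N → C) gives a lower bound of 2 + 3 = 5 moves.
That bound ignores the blocked cells. Measuring each leg by the fewest moves that actually steer around them (P→N: 4; N→C: 3) raises the lower bound to 7.
A route of 7 moves exists: P → V → U → T → N → I → B → C.
Since 7 matches that lower bound, it is optimal.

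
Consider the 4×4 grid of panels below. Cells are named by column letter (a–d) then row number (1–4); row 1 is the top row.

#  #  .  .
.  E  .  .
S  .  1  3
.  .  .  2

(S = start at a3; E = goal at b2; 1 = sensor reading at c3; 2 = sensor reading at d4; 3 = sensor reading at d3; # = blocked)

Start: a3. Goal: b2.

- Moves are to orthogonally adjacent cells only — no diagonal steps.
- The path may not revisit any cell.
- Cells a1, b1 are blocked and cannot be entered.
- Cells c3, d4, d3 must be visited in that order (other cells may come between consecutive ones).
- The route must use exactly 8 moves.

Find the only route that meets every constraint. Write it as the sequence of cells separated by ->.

The waypoints must appear in the order c3, d4, d3, with no cell reused.
Route from a3: 2× right (reaching c3), down to c4, right to d4, 2× up (reaching d2), 2× left (reaching b2) — 8 moves in all.
Check: order respected (1 at step 2, 2 at step 4, 3 at step 5); 8 moves as required.

a3 -> b3 -> c3 -> c4 -> d4 -> d3 -> d2 -> c2 -> b2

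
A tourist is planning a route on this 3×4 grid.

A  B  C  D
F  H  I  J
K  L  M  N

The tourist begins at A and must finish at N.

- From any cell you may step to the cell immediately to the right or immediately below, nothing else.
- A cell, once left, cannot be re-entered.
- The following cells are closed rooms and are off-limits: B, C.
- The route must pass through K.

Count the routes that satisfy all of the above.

A right/down-only route from A to N makes exactly 2 down-moves and 3 right-moves in some order.
With no other constraints that would be C(5,2) = 10 routes.
Split at K and multiply the segment counts (each segment already excludes blocked cells): A→K: 1; K→N: 1; product = 1.
That gives 1 route.

1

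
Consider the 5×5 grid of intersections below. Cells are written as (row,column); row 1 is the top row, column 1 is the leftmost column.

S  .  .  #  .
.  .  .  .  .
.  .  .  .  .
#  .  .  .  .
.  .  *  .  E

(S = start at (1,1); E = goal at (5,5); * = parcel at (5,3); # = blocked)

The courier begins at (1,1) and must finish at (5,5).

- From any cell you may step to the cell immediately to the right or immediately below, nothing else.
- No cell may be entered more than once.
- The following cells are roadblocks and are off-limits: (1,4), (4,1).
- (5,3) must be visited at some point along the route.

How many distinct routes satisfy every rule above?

12

A right/down-only route from (1,1) to (5,5) makes exactly 4 down-moves and 4 right-moves in some order.
With no other constraints that would be C(8,4) = 70 routes.
Split at (5,3) and multiply the segment counts (each segment already excludes blocked cells): (1,1)→(5,3): 12; (5,3)→(5,5): 1; product = 12.
That gives 12 routes.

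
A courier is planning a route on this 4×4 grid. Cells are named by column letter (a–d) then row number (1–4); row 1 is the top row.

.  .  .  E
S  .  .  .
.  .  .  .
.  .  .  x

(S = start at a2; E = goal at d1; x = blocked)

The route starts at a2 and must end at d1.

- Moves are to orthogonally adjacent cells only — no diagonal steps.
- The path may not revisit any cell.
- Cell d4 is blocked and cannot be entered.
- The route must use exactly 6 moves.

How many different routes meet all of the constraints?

Need simple routes of exactly 6 moves from a2 to d1 (Manhattan distance 4, so 1 moves are spent on a detour and 1 undoing it).
Branch systematically from the start, pruning whenever the remaining move budget drops below the Manhattan distance to d1 or differs from it in parity. Grouping the completions by first move — via a1: 3; via a3: 6; via b2: 5 — and summing: 3 + 6 + 5 = 14.
That gives 14 routes.

14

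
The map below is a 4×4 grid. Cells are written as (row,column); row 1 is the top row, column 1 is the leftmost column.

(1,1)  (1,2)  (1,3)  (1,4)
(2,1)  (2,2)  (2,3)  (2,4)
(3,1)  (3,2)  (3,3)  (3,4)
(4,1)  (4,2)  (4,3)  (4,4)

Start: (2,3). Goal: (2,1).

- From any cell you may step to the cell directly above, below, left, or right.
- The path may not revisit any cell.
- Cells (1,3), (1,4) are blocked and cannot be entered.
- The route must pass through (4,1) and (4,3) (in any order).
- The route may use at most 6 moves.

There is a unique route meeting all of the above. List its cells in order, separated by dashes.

The 6-move cap with required stops at (4,1), (4,3) leaves no slack for detours.
Route from (2,3): 2× down (reaching (4,3)), 2× left (reaching (4,1)), 2× up (reaching (2,1)) — 6 moves in all.
Check: all required cells visited; 6 ≤ 6 moves.

(2,3) - (3,3) - (4,3) - (4,2) - (4,1) - (3,1) - (2,1)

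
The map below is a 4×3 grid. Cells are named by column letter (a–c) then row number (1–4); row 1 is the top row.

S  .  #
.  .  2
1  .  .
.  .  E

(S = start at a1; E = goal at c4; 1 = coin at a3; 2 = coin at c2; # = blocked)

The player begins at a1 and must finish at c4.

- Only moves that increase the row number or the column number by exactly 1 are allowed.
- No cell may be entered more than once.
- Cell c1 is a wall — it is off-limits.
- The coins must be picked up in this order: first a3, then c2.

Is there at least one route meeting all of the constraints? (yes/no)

no

c2 lies above a3, so going from a3 to c2 would need an upward move — but moves only go right/down, so a3 cannot be visited before c2.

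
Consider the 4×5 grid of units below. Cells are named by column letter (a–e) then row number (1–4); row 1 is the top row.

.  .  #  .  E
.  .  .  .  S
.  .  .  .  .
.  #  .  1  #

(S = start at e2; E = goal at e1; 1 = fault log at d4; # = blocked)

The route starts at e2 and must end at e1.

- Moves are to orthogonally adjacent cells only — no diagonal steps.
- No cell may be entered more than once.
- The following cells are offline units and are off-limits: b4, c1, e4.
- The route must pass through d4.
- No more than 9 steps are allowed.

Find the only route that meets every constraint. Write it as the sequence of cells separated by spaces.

e2 e3 d3 d4 c4 c3 c2 d2 d1 e1

The budget equals the shortest possible length, so every move has to be on a shortest route through the required cells.
Route from e2: down 1 to e3, left 1 to d3, down 1 to d4, left 1 to c4, up 2 to c2, right 1 to d2, up 1 to d1, right 1 to e1 — 9 moves in all.
Check: all required cells visited; 9 ≤ 9 moves.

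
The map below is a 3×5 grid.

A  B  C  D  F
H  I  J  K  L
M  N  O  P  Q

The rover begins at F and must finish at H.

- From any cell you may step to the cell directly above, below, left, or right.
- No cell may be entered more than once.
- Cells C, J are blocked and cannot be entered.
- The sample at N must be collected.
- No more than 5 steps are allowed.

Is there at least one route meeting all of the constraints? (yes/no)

no

Even ignoring the no-revisit rule, getting from F to H via N needs at least 5 + 2 = 7 moves (Manhattan distance per leg), which exceeds the 5-move limit.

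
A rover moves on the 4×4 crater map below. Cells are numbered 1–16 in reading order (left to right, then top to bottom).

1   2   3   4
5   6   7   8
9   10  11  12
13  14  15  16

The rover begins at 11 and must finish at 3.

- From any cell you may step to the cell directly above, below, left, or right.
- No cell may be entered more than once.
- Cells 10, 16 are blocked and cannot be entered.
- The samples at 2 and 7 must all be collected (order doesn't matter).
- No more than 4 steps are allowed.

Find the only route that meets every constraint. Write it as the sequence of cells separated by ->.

The 4-move cap with required stops at 2, 7 leaves no slack for detours.
Route from 11: up to 7, left to 6, up to 2, right to 3 — 4 moves in all.
Check: all required cells visited; 4 ≤ 4 moves.

11 -> 7 -> 6 -> 2 -> 3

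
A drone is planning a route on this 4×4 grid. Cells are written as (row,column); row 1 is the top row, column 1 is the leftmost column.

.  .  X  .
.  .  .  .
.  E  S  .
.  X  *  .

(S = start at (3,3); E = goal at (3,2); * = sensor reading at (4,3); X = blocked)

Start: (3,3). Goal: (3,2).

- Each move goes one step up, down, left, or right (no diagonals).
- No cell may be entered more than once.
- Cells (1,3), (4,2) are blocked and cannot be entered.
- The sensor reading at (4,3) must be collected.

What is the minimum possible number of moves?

7

Any route passes through (4,3) somewhere between (3,3) and (3,2). Summing Manhattan distances along the two legs ((3,3) → (4,3) → (3,2)) gives a lower bound of 1 + 2 = 3 moves.
The shortest route satisfying every rule uses 7 moves: (3,3) → (4,3) → (4,4) → (3,4) → (2,4) → (2,3) → (2,2) → (3,2).
The bound of 3 isn't tight here; checking systematically, no route of length 3 through 6 satisfies every constraint (on a 4-connected grid the length of any start-to-goal walk has the same parity as the Manhattan bound, so only lengths 3, 5, 7, … need checking), so 7 is the minimum.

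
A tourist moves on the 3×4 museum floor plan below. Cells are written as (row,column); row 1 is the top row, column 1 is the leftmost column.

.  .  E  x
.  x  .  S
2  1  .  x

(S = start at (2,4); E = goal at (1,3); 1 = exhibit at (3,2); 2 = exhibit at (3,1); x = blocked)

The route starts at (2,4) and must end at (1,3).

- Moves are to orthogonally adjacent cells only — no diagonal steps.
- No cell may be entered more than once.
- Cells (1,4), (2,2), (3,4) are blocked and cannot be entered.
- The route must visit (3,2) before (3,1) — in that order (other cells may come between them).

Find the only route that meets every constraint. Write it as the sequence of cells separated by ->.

(2,4) -> (2,3) -> (3,3) -> (3,2) -> (3,1) -> (2,1) -> (1,1) -> (1,2) -> (1,3)

The waypoints must appear in the order (3,2), (3,1), with no cell reused.
Route from (2,4): left 1 to (2,3), down 1 to (3,3), left 2 to (3,1), up 2 to (1,1), right 2 to (1,3) — 8 moves in all.
Check: order respected (1 at step 3, 2 at step 4).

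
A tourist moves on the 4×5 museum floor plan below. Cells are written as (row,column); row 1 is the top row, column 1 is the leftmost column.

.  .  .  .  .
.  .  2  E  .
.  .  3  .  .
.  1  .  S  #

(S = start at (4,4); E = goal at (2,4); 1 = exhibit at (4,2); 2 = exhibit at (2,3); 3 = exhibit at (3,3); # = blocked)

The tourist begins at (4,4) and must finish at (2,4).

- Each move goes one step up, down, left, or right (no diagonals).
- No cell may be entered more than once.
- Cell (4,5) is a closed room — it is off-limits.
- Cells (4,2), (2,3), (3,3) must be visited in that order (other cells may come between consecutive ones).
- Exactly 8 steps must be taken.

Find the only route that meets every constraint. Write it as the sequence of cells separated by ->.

The waypoints must appear in the order (4,2), (2,3), (3,3), with no cell reused.
Route from (4,4): 2× left (reaching (4,2)), 2× up (reaching (2,2)), right to (2,3), down to (3,3), right to (3,4), up to (2,4) — 8 moves in all.
Check: order respected (1 at step 2, 2 at step 5, 3 at step 6); 8 moves as required.

(4,4) -> (4,3) -> (4,2) -> (3,2) -> (2,2) -> (2,3) -> (3,3) -> (3,4) -> (2,4)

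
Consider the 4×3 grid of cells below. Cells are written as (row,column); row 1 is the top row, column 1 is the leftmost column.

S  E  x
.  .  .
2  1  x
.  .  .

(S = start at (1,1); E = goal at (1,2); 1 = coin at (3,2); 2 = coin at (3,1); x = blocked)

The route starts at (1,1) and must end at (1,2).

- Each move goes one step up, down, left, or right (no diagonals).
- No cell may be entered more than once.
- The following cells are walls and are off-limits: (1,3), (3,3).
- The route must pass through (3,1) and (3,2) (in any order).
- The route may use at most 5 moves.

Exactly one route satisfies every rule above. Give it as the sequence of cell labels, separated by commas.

The budget equals the shortest possible length, so every move has to be on a shortest route through the required cells.
Route from (1,1): down 2 to (3,1), right 1 to (3,2), up 2 to (1,2) — 5 moves in all.
Check: all required cells visited; 5 ≤ 5 moves.

(1,1), (2,1), (3,1), (3,2), (2,2), (1,2)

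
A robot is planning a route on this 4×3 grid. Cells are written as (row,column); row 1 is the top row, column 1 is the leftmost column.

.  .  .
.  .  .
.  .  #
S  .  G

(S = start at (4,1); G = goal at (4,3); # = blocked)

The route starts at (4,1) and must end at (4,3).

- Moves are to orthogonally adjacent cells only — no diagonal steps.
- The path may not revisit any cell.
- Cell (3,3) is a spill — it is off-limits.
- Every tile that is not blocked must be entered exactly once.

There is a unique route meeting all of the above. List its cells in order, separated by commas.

(4,1), (3,1), (2,1), (1,1), (1,2), (1,3), (2,3), (2,2), (3,2), (4,2), (4,3)

Need to visit all 11 open cells exactly once, starting at (4,1) and ending at (4,3).
Cell (1,1) has only two open neighbours ((2,1) and (1,2)), so the path must pass straight through it: one of those is the cell it's entered from and the other is where it exits.
Route from (4,1): 3× up (reaching (1,1)), 2× right (reaching (1,3)), down to (2,3), left to (2,2), 2× down (reaching (4,2)), right to (4,3) — 10 moves in all.
Check: all 11 open cells covered.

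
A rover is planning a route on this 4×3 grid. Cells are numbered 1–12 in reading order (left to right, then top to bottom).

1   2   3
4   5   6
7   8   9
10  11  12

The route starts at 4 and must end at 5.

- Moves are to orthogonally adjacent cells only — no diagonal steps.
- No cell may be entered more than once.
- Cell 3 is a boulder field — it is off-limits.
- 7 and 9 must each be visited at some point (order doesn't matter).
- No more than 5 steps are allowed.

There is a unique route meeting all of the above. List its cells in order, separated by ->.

The 5-move cap with required stops at 7, 9 leaves no slack for detours.
Route from 4: down to 7, 2× right (reaching 9), up to 6, left to 5 — 5 moves in all.
Check: all required cells visited; 5 ≤ 5 moves.

4 -> 7 -> 8 -> 9 -> 6 -> 5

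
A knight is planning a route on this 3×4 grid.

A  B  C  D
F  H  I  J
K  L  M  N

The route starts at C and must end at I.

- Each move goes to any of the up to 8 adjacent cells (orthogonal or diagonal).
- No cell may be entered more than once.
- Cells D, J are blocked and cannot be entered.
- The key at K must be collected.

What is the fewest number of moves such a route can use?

4

Any route passes through K somewhere between C and I. Summing Chebyshev distances along the two legs (C → K → I) gives a lower bound of 2 + 2 = 4 moves.
A route of 4 moves achieves this: C → H → K → L → I.
Since 4 matches the lower bound, it is optimal.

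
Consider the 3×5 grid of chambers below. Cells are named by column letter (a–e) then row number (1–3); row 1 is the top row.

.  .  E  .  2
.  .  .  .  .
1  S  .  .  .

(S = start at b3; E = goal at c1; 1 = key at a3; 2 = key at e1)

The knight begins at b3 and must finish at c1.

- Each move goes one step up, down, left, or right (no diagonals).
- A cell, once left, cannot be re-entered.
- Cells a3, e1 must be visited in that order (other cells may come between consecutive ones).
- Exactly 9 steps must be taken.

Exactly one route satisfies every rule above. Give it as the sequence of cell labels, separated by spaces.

The waypoints must appear in the order a3, e1, with no cell reused.
Route from b3: left 1 to a3, up 1 to a2, right 4 to e2, up 1 to e1, left 2 to c1 — 9 moves in all.
Check: order respected (1 at step 1, 2 at step 7); 9 moves as required.

b3 a3 a2 b2 c2 d2 e2 e1 d1 c1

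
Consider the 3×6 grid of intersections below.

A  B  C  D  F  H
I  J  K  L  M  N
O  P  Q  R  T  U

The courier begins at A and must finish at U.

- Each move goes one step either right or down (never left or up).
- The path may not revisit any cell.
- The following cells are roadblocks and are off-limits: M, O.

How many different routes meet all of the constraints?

A right/down-only route from A to U makes exactly 2 down-moves and 5 right-moves in some order.
With no other constraints that would be C(7,2) = 21 routes.
Subtract routes through each blocked cell (inclusion–exclusion for overlaps): − through M: 10 − through O: 1 → 10.
That gives 10 routes.

10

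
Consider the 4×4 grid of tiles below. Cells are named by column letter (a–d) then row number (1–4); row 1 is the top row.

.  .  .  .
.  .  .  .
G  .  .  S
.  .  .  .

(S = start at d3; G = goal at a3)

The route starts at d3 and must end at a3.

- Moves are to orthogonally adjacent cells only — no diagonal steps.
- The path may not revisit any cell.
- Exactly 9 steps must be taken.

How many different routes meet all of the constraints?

Need simple routes of exactly 9 moves from d3 to a3 (Manhattan distance 3, so 3 moves are spent on a detour and 3 undoing it).
Branch systematically from the start, pruning whenever the remaining move budget drops below the Manhattan distance to a3 or differs from it in parity. Grouping the completions by first move — via d2: 14; via d4: 8; via c3: 7 — and summing: 14 + 8 + 7 = 29.
That gives 29 routes.

29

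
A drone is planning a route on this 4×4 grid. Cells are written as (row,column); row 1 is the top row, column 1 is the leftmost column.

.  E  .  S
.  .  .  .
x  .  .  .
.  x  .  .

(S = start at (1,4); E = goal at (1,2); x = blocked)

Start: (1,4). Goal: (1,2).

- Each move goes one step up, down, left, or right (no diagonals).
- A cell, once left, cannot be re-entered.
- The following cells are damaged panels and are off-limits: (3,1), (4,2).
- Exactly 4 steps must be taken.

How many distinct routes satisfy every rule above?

Need simple routes of exactly 4 moves from (1,4) to (1,2) (Manhattan distance 2, so 1 moves are spent on a detour and 1 undoing it).
Enumerating: (1,4) (2,4) (2,3) (1,3) (1,2) | (1,4) (2,4) (2,3) (2,2) (1,2) | (1,4) (1,3) (2,3) (2,2) (1,2).
That gives 3 routes.

3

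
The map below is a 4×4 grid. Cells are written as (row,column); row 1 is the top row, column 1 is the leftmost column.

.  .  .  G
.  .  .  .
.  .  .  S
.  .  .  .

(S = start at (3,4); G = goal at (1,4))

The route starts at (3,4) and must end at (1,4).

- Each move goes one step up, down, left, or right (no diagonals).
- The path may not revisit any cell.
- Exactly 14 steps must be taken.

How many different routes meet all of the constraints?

12

Need simple routes of exactly 14 moves from (3,4) to (1,4) (Manhattan distance 2, so 6 moves are spent on a detour and 6 undoing it).
Branch systematically from the start, pruning whenever the remaining move budget drops below the Manhattan distance to (1,4) or differs from it in parity. Grouping the completions by first move — via (2,4): 2; via (4,4): 9; via (3,3): 1 — and summing: 2 + 9 + 1 = 12.
That gives 12 routes.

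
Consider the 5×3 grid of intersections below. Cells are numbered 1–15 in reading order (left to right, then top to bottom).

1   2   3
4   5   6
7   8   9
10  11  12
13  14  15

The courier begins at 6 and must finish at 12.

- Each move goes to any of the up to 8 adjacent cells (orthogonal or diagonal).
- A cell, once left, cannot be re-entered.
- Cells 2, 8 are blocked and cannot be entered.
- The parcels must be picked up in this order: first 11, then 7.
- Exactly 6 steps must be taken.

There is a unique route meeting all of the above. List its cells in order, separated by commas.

The waypoints must appear in the order 11, 7, with no cell reused.
Route from 6: down to 9, down-left to 11, up-left to 7, down to 10, down-right to 14, up-right to 12 — 6 moves in all.
Check: order respected (11 at step 2, 7 at step 3); 6 moves as required.

6, 9, 11, 7, 10, 14, 12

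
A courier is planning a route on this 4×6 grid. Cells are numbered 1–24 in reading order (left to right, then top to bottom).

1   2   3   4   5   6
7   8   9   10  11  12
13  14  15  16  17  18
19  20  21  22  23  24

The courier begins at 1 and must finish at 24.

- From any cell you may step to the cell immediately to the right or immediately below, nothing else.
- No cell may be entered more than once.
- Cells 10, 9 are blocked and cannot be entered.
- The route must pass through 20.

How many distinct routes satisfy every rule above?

A right/down-only route from 1 to 24 makes exactly 3 down-moves and 5 right-moves in some order.
With no other constraints that would be C(8,3) = 56 routes.
Split at 20 and multiply the segment counts (each segment already excludes blocked cells): 1→20: 4; 20→24: 1; product = 4.
That gives 4 routes.

4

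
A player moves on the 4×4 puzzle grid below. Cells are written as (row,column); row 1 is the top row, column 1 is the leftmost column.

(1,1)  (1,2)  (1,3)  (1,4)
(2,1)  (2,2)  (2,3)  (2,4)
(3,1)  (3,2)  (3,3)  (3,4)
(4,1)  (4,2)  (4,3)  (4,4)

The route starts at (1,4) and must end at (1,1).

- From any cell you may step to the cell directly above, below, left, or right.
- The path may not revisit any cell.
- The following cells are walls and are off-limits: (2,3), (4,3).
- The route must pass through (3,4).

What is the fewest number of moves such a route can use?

Any route passes through (3,4) somewhere between (1,4) and (1,1). Summing Manhattan distances along the two legs ((1,4) → (3,4) → (1,1)) gives a lower bound of 2 + 5 = 7 moves.
A route of 7 moves achieves this: (1,4) → (2,4) → (3,4) → (3,3) → (3,2) → (2,2) → (1,2) → (1,1).
Since 7 matches the lower bound, it is optimal.

7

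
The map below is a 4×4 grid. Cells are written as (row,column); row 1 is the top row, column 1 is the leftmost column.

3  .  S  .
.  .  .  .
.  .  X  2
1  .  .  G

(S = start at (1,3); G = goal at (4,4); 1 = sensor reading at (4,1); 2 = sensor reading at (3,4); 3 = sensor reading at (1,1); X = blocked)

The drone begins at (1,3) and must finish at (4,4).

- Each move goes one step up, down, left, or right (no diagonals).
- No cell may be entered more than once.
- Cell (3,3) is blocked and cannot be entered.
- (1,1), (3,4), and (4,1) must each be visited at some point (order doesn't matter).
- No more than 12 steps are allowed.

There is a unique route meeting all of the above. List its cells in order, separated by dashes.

The 12-move cap with required stops at (1,1), (3,4), (4,1) leaves no slack for detours.
Route from (1,3): 2× left (reaching (1,1)), 3× down (reaching (4,1)), right to (4,2), 2× up (reaching (2,2)), 2× right (reaching (2,4)), 2× down (reaching (4,4)) — 12 moves in all.
Check: all required cells visited; 12 ≤ 12 moves.

(1,3) - (1,2) - (1,1) - (2,1) - (3,1) - (4,1) - (4,2) - (3,2) - (2,2) - (2,3) - (2,4) - (3,4) - (4,4)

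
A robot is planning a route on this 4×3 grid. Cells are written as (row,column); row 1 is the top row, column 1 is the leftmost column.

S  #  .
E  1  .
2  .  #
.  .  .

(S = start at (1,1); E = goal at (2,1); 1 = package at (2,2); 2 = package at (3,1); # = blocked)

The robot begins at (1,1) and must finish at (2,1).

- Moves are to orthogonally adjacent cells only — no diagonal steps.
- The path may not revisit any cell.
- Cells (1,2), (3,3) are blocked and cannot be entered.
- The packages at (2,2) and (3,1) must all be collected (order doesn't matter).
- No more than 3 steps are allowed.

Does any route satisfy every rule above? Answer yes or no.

no

Every way from (1,1) to (2,2) runs through (2,1) — but (2,1) is where the route must end, so it would be entered once on the way to (2,2) and again at the finish.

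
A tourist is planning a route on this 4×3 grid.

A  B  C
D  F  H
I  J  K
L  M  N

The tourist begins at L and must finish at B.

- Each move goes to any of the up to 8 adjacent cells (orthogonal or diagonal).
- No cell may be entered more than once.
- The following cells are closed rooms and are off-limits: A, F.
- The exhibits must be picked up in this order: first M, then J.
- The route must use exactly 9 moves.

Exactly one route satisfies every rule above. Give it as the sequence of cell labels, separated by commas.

The waypoints must appear in the order M, J, with no cell reused.
Route from L: right 1 to M, up-left 1 to I, up 1 to D, down-right 2 to N, up 3 to C, left 1 to B — 9 moves in all.
Check: order respected (M at step 1, J at step 4); 9 moves as required.

L, M, I, D, J, N, K, H, C, B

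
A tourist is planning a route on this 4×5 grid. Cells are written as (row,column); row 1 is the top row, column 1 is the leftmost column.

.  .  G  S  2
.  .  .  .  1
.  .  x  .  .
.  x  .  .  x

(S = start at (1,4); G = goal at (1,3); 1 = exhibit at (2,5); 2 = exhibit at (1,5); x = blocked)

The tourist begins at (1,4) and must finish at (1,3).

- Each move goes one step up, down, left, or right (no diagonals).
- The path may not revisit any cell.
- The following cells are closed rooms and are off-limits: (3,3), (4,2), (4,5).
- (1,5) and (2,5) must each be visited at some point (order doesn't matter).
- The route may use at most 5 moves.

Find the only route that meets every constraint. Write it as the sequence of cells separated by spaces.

Any route must reach (1,5) and (2,5) and still end at (1,3) within 5 moves, so the order of the required stops is forced.
Route from (1,4): right to (1,5), down to (2,5), 2× left (reaching (2,3)), up to (1,3) — 5 moves in all.
Check: all required cells visited; 5 ≤ 5 moves.

(1,4) (1,5) (2,5) (2,4) (2,3) (1,3)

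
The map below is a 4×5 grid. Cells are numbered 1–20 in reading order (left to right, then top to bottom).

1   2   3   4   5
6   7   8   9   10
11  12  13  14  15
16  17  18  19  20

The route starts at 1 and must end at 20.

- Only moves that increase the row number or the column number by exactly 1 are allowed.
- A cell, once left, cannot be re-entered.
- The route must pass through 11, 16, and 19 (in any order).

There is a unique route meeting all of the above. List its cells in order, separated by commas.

Moves only go right or down, so the column and row indices never decrease.
Route from 1: down 3 to 16, right 4 to 20 — 7 moves in all.
Check: all required cells visited.

1, 6, 11, 16, 17, 18, 19, 20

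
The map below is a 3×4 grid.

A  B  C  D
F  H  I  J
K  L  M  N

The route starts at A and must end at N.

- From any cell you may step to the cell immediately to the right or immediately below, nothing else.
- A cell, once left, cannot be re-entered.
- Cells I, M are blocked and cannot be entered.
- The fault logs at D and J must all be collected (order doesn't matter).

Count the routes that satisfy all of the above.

1

A right/down-only route from A to N makes exactly 2 down-moves and 3 right-moves in some order.
With no other constraints that would be C(5,2) = 10 routes.
A monotone route can only reach the required cells in the order D, J, so split there and multiply the segment counts (each segment already excludes blocked cells): A→D: 1; D→J: 1; J→N: 1; product = 1.
That gives 1 route.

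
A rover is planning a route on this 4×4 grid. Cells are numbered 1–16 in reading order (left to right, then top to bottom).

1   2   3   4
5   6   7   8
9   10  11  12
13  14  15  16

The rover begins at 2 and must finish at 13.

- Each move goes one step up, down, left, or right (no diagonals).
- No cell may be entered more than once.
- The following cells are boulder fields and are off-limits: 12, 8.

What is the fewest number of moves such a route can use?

The Manhattan distance from 2 to 13 is |1−4| + |2−1| = 4, so at least 4 moves are needed.
A route of 4 moves achieves this: 2 → 6 → 10 → 14 → 13.
Since 4 matches the lower bound, it is optimal.

4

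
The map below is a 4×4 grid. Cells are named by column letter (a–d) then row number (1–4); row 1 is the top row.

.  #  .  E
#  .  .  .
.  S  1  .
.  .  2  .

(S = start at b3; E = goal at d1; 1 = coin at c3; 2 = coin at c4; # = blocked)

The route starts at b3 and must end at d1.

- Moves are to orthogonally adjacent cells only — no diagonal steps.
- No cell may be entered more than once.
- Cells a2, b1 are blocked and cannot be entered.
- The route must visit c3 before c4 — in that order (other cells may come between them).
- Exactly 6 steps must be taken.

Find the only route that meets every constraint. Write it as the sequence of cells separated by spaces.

The waypoints must appear in the order c3, c4, with no cell reused.
Route from b3: right to c3, down to c4, right to d4, 3× up (reaching d1) — 6 moves in all.
Check: order respected (1 at step 1, 2 at step 2); 6 moves as required.

b3 c3 c4 d4 d3 d2 d1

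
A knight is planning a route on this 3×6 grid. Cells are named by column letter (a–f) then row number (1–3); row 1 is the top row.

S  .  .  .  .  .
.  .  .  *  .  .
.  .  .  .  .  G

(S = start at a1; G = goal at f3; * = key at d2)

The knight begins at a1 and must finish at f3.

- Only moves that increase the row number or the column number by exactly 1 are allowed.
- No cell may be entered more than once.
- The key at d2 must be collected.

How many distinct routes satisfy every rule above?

12

A right/down-only route from a1 to f3 makes exactly 2 down-moves and 5 right-moves in some order.
With no other constraints that would be C(7,2) = 21 routes.
Split at d2 and multiply the segment counts: a1→d2: 4; d2→f3: 3; product = 12.
That gives 12 routes.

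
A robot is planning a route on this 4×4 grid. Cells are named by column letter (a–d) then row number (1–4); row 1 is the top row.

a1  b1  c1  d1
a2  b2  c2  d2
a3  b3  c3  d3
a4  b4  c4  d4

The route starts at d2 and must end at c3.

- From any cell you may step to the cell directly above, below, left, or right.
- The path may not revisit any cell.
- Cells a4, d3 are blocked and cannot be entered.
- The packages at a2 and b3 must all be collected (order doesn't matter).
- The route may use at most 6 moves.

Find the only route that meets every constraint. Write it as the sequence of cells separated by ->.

d2 -> c2 -> b2 -> a2 -> a3 -> b3 -> c3

The 6-move cap with required stops at a2, b3 leaves no slack for detours.
Route from d2: left 3 to a2, down 1 to a3, right 2 to c3 — 6 moves in all.
Check: all required cells visited; 6 ≤ 6 moves.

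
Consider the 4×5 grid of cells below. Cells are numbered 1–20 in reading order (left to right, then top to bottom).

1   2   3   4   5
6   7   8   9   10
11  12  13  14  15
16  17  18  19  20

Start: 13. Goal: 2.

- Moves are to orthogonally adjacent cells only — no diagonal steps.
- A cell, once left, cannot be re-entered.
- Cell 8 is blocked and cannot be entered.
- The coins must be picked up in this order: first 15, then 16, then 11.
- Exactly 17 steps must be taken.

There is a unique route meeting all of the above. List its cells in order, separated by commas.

13, 14, 9, 4, 5, 10, 15, 20, 19, 18, 17, 16, 11, 12, 7, 6, 1, 2

The waypoints must appear in the order 15, 16, 11, with no cell reused.
Route from 13: right 1 to 14, up 2 to 4, right 1 to 5, down 3 to 20, left 4 to 16, up 1 to 11, right 1 to 12, up 1 to 7, left 1 to 6, up 1 to 1, right 1 to 2 — 17 moves in all.
Check: order respected (15 at step 6, 16 at step 11, 11 at step 12); 17 moves as required.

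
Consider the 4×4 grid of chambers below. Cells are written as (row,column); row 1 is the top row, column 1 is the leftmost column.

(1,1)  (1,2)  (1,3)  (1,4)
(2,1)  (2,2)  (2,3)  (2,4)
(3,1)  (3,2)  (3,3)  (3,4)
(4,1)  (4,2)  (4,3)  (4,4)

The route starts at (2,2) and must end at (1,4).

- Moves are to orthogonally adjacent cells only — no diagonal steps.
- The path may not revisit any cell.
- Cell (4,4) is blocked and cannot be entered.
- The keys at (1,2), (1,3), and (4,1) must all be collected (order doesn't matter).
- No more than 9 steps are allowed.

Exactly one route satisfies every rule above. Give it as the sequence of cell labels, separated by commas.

The budget equals the shortest possible length, so every move has to be on a shortest route through the required cells.
Route from (2,2): 2× down (reaching (4,2)), left to (4,1), 3× up (reaching (1,1)), 3× right (reaching (1,4)) — 9 moves in all.
Check: all required cells visited; 9 ≤ 9 moves.

(2,2), (3,2), (4,2), (4,1), (3,1), (2,1), (1,1), (1,2), (1,3), (1,4)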